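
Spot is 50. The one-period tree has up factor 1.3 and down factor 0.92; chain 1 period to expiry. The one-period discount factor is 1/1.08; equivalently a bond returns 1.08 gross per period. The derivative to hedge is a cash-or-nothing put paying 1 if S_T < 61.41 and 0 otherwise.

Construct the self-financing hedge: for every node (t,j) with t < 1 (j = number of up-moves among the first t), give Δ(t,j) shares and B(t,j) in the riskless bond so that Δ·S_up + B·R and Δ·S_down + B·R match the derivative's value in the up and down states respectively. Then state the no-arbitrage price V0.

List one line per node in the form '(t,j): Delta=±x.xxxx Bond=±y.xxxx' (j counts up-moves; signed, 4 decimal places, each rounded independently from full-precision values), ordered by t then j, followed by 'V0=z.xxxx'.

(0,0): Delta=-0.0526 Bond=3.1676
V0=0.5361

Risk-neutral probability p* = (R−d)/(u−d) = (1.08−0.92)/(1.3−0.92) = 0.4211.
Payoff layer (t=1): V(1,0)=1.0000, V(1,1)=0.0000
  t=0,j=0: stock 50.0000 → up 65.0000 (V=0.0000), down 46.0000 (V=1.0000). Price 0.5361; hedge Δ=-0.0526, bond B=3.1676.
Each (Δ,B) replicates both successor values, so the strategy is self-financing and V0 is arbitrage-free.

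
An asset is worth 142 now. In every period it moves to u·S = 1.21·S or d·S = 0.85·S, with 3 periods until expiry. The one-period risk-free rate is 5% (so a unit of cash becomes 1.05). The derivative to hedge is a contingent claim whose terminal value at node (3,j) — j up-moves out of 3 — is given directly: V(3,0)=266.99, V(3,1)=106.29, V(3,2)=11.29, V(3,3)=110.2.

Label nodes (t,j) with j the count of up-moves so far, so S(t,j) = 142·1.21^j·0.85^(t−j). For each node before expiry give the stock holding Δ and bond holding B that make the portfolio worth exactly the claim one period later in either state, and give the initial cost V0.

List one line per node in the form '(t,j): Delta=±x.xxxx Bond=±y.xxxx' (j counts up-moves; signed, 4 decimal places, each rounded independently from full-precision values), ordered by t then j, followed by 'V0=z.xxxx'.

(0,0): Delta=-0.8540 Bond=192.0744
(1,0): Delta=-2.7222 Bond=427.1766
(1,1): Delta=0.1960 Bond=21.2794
(2,0): Delta=-4.3510 Bond=615.6386
(2,1): Delta=-1.8069 Bond=314.8529
(2,2): Delta=1.3215 Bond=-211.6643
V0=70.8121

Since d<R<u, set p* = (R−d)/(u−d) = 0.5556; price each node as the discounted p*-expectation of its children.
Payoff layer (t=3): V(3,0)=266.9900, V(3,1)=106.2900, V(3,2)=11.2900, V(3,3)=110.2000
(2,0): S=102.5950. Δ = (V_up−V_dn)/(S_up−S_dn) = (106.2900−266.9900)/(124.1399−87.2057) = -4.3510. V = [p*·106.2900 + (1−p*)·266.9900]/1.05 = 169.2497. B = V − Δ·S = 615.6386.
(2,1): S=146.0470. Δ = (V_up−V_dn)/(S_up−S_dn) = (11.2900−106.2900)/(176.7169−124.1399) = -1.8069. V = [p*·11.2900 + (1−p*)·106.2900]/1.05 = 50.9640. B = V − Δ·S = 314.8529.
(2,2): S=207.9022. Δ = (V_up−V_dn)/(S_up−S_dn) = (110.2000−11.2900)/(251.5617−176.7169) = 1.3215. V = [p*·110.2000 + (1−p*)·11.2900]/1.05 = 63.0857. B = V − Δ·S = -211.6643.
(1,0): S=120.7000. Δ = (V_up−V_dn)/(S_up−S_dn) = (50.9640−169.2497)/(146.0470−102.5950) = -2.7222. V = [p*·50.9640 + (1−p*)·169.2497]/1.05 = 98.6052. B = V − Δ·S = 427.1766.
(1,1): S=171.8200. Δ = (V_up−V_dn)/(S_up−S_dn) = (63.0857−50.9640)/(207.9022−146.0470) = 0.1960. V = [p*·63.0857 + (1−p*)·50.9640]/1.05 = 54.9508. B = V − Δ·S = 21.2794.
(0,0): S=142.0000. Δ = (V_up−V_dn)/(S_up−S_dn) = (54.9508−98.6052)/(171.8200−120.7000) = -0.8540. V = [p*·54.9508 + (1−p*)·98.6052]/1.05 = 70.8121. B = V − Δ·S = 192.0744.
Root portfolio cost Δ·142+B reproduces V0=70.8121.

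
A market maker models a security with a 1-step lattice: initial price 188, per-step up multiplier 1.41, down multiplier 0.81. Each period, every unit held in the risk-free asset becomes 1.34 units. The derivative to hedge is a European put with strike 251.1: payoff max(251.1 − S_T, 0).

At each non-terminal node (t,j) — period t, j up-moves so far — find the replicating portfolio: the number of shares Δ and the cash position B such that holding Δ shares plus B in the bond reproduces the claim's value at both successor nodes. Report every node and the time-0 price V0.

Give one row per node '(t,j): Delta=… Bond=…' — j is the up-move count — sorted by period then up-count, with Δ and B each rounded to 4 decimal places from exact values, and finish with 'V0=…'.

No-arbitrage ⇒ martingale measure with p* = (R−d)/(u−d) = 0.8833.
Terminal payoffs: V(1,0)=98.8200, V(1,1)=0.0000
(0,0): S=188.0000. Δ = (V_up−V_dn)/(S_up−S_dn) = (0.0000−98.8200)/(265.0800−152.2800) = -0.8761. V = [p*·0.0000 + (1−p*)·98.8200]/1.34 = 8.6037. B = V − Δ·S = 173.3037.
Self-financing check: at every node Δ·S+B equals the discounted successor values.

(0,0): Delta=-0.8761 Bond=173.3037
V0=8.6037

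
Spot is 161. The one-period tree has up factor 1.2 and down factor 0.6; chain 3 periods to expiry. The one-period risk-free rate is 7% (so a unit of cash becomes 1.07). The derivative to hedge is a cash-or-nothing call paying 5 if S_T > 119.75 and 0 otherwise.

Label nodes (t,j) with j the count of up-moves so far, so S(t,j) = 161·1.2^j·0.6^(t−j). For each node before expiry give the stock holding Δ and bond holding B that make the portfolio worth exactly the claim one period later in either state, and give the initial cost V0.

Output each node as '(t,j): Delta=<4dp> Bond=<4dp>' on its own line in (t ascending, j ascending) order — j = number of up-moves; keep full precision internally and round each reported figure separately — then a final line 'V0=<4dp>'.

No-arbitrage ⇒ martingale measure with p* = (R−d)/(u−d) = 0.7833.
At expiry t=3: V(3,0)=0.0000, V(3,1)=0.0000, V(3,2)=5.0000, V(3,3)=5.0000
(2,0): S=57.9600. Δ = (V_up−V_dn)/(S_up−S_dn) = (0.0000−0.0000)/(69.5520−34.7760) = 0.0000. V = [p*·0.0000 + (1−p*)·0.0000]/1.07 = 0.0000. B = V − Δ·S = 0.0000.
(2,1): S=115.9200. Δ = (V_up−V_dn)/(S_up−S_dn) = (5.0000−0.0000)/(139.1040−69.5520) = 0.0719. V = [p*·5.0000 + (1−p*)·0.0000]/1.07 = 3.6604. B = V − Δ·S = -4.6729.
(2,2): S=231.8400. Δ = (V_up−V_dn)/(S_up−S_dn) = (5.0000−5.0000)/(278.2080−139.1040) = 0.0000. V = [p*·5.0000 + (1−p*)·5.0000]/1.07 = 4.6729. B = V − Δ·S = 4.6729.
(1,0): S=96.6000. Δ = (V_up−V_dn)/(S_up−S_dn) = (3.6604−0.0000)/(115.9200−57.9600) = 0.0632. V = [p*·3.6604 + (1−p*)·0.0000]/1.07 = 2.6798. B = V − Δ·S = -3.4210.
(1,1): S=193.2000. Δ = (V_up−V_dn)/(S_up−S_dn) = (4.6729−3.6604)/(231.8400−115.9200) = 0.0087. V = [p*·4.6729 + (1−p*)·3.6604]/1.07 = 4.1622. B = V − Δ·S = 2.4747.
(0,0): S=161.0000. Δ = (V_up−V_dn)/(S_up−S_dn) = (4.1622−2.6798)/(193.2000−96.6000) = 0.0153. V = [p*·4.1622 + (1−p*)·2.6798]/1.07 = 3.5897. B = V − Δ·S = 1.1190.
Check: Δ(0,0)·S0 + B(0,0) = 3.5897 = V0.

(0,0): Delta=0.0153 Bond=1.1190
(1,0): Delta=0.0632 Bond=-3.4210
(1,1): Delta=0.0087 Bond=2.4747
(2,0): Delta=0.0000 Bond=0.0000
(2,1): Delta=0.0719 Bond=-4.6729
(2,2): Delta=0.0000 Bond=4.6729
V0=3.5897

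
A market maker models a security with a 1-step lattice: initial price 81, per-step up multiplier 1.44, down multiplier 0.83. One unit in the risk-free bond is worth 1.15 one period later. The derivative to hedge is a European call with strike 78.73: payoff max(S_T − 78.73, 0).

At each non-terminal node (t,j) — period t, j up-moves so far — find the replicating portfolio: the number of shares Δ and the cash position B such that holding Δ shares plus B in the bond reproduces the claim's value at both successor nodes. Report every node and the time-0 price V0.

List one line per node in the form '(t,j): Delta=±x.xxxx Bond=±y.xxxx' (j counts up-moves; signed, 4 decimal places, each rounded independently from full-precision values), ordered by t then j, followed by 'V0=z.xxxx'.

(0,0): Delta=0.7673 Bond=-44.8543
V0=17.2932

The replicating-portfolio and risk-neutral prices coincide; use p* = (1.15−0.83)/(1.44−0.83) = 0.5246 for the latter.
At expiry t=1: V(1,0)=0.0000, V(1,1)=37.9100
Node (0,0) S=81.0000: V=(p*·37.9100+(1−p*)·0.0000)/1.15=17.2932; Δ=(37.9100−0.0000)/(116.6400−67.2300)=0.7673; B=V−Δ·S=-44.8543
Each (Δ,B) replicates both successor values, so the strategy is self-financing and V0 is arbitrage-free.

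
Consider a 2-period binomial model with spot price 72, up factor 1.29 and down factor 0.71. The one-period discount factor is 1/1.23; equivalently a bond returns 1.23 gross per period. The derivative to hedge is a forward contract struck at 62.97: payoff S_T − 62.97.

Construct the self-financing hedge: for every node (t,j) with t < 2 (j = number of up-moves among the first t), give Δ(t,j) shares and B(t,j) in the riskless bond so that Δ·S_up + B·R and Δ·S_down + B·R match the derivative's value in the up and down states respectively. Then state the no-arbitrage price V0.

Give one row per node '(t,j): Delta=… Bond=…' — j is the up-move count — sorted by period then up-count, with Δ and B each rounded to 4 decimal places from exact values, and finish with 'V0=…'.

(0,0): Delta=1.0000 Bond=-41.6221
(1,0): Delta=1.0000 Bond=-51.1951
(1,1): Delta=1.0000 Bond=-51.1951
V0=30.3779

No-arbitrage ⇒ martingale measure with p* = (R−d)/(u−d) = 0.8966.
Terminal values V(2,·): V(2,0)=-26.6748, V(2,1)=2.9748, V(2,2)=56.8452
(1,0): S=51.1200. Δ = (V_up−V_dn)/(S_up−S_dn) = (2.9748−-26.6748)/(65.9448−36.2952) = 1.0000. V = [p*·2.9748 + (1−p*)·-26.6748]/1.23 = -0.0751. B = V − Δ·S = -51.1951.
(1,1): S=92.8800. Δ = (V_up−V_dn)/(S_up−S_dn) = (56.8452−2.9748)/(119.8152−65.9448) = 1.0000. V = [p*·56.8452 + (1−p*)·2.9748]/1.23 = 41.6849. B = V − Δ·S = -51.1951.
(0,0): S=72.0000. Δ = (V_up−V_dn)/(S_up−S_dn) = (41.6849−-0.0751)/(92.8800−51.1200) = 1.0000. V = [p*·41.6849 + (1−p*)·-0.0751]/1.23 = 30.3779. B = V − Δ·S = -41.6221.
Self-financing check: at every node Δ·S+B equals the discounted successor values.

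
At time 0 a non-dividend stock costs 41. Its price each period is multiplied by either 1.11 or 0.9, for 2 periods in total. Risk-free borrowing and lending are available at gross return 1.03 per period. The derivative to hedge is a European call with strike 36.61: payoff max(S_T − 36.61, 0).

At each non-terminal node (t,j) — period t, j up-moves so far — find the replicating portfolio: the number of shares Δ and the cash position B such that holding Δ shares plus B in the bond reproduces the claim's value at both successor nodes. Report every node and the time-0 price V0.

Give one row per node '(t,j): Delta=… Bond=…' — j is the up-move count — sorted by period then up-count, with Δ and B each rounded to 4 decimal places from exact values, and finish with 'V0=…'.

(0,0): Delta=0.8539 Bond=-28.0552
(1,0): Delta=0.5612 Bond=-18.0957
(1,1): Delta=1.0000 Bond=-35.5437
V0=6.9567

Since d<R<u, set p* = (R−d)/(u−d) = 0.6190; price each node as the discounted p*-expectation of its children.
Payoff layer (t=2): V(2,0)=0.0000, V(2,1)=4.3490, V(2,2)=13.9061
Node (1,0) S=36.9000: V=(p*·4.3490+(1−p*)·0.0000)/1.03=2.6138; Δ=(4.3490−0.0000)/(40.9590−33.2100)=0.5612; B=V−Δ·S=-18.0957
Node (1,1) S=45.5100: V=(p*·13.9061+(1−p*)·4.3490)/1.03=9.9663; Δ=(13.9061−4.3490)/(50.5161−40.9590)=1.0000; B=V−Δ·S=-35.5437
Node (0,0) S=41.0000: V=(p*·9.9663+(1−p*)·2.6138)/1.03=6.9567; Δ=(9.9663−2.6138)/(45.5100−36.9000)=0.8539; B=V−Δ·S=-28.0552
Self-financing check: at every node Δ·S+B equals the discounted successor values.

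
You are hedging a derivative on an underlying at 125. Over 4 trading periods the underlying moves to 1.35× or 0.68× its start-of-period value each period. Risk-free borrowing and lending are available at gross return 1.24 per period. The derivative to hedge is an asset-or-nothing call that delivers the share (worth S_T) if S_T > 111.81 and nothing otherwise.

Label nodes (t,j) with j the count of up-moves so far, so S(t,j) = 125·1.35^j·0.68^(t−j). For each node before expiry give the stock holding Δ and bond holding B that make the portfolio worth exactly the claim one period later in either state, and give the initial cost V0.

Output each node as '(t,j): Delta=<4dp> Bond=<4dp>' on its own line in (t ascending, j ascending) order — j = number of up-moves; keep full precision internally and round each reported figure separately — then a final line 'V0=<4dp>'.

Since d<R<u, set p* = (R−d)/(u−d) = 0.8358; price each node as the discounted p*-expectation of its children.
At expiry t=4: V(4,0)=0.0000, V(4,1)=0.0000, V(4,2)=0.0000, V(4,3)=209.1319, V(4,4)=415.1883
  t=3,j=0: stock 39.3040 → up 53.0604 (V=0.0000), down 26.7267 (V=0.0000). Price 0.0000; hedge Δ=0.0000, bond B=0.0000.
  t=3,j=1: stock 78.0300 → up 105.3405 (V=0.0000), down 53.0604 (V=0.0000). Price 0.0000; hedge Δ=0.0000, bond B=0.0000.
  t=3,j=2: stock 154.9125 → up 209.1319 (V=209.1319), down 105.3405 (V=0.0000). Price 140.9652; hedge Δ=2.0149, bond B=-171.1720.
  t=3,j=3: stock 307.5469 → up 415.1883 (V=415.1883), down 209.1319 (V=209.1319). Price 307.5469; hedge Δ=1.0000, bond B=0.0000.
  t=2,j=0: stock 57.8000 → up 78.0300 (V=0.0000), down 39.3040 (V=0.0000). Price 0.0000; hedge Δ=0.0000, bond B=0.0000.
  t=2,j=1: stock 114.7500 → up 154.9125 (V=140.9652), down 78.0300 (V=0.0000). Price 95.0174; hedge Δ=1.8335, bond B=-115.3783.
  t=2,j=2: stock 227.8125 → up 307.5469 (V=307.5469), down 154.9125 (V=140.9652). Price 225.9658; hedge Δ=1.0914, bond B=-22.6636.
  t=1,j=0: stock 85.0000 → up 114.7500 (V=95.0174), down 57.8000 (V=0.0000). Price 64.0464; hedge Δ=1.6684, bond B=-77.7707.
  t=1,j=1: stock 168.7500 → up 227.8125 (V=225.9658), down 114.7500 (V=95.0174). Price 164.8926; hedge Δ=1.1582, bond B=-30.5528.
  t=0,j=0: stock 125.0000 → up 168.7500 (V=164.8926), down 85.0000 (V=64.0464). Price 119.6256; hedge Δ=1.2041, bond B=-30.8911.
Check: Δ(0,0)·S0 + B(0,0) = 119.6256 = V0.

(0,0): Delta=1.2041 Bond=-30.8911
(1,0): Delta=1.6684 Bond=-77.7707
(1,1): Delta=1.1582 Bond=-30.5528
(2,0): Delta=0.0000 Bond=0.0000
(2,1): Delta=1.8335 Bond=-115.3783
(2,2): Delta=1.0914 Bond=-22.6636
(3,0): Delta=0.0000 Bond=0.0000
(3,1): Delta=0.0000 Bond=0.0000
(3,2): Delta=2.0149 Bond=-171.1720
(3,3): Delta=1.0000 Bond=0.0000
V0=119.6256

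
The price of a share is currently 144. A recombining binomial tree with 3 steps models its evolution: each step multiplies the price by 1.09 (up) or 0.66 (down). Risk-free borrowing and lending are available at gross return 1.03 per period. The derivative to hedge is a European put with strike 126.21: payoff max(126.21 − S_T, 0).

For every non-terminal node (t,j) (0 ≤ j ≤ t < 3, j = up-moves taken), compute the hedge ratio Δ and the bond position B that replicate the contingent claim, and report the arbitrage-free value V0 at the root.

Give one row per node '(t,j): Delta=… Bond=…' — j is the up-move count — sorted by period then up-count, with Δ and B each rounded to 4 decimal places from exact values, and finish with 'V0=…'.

(0,0): Delta=-0.3207 Bond=52.8153
(1,0): Delta=-1.0000 Bond=118.9650
(1,1): Delta=-0.2539 Bond=43.9297
(2,0): Delta=-1.0000 Bond=122.5340
(2,1): Delta=-1.0000 Bond=122.5340
(2,2): Delta=-0.1807 Bond=32.7147
V0=6.6415

Since d<R<u, set p* = (R−d)/(u−d) = 0.8605; price each node as the discounted p*-expectation of its children.
Terminal payoffs: V(3,0)=84.8106, V(3,1)=57.8382, V(3,2)=13.2930, V(3,3)=0.0000
Node (2,0) S=62.7264: V=(p*·57.8382+(1−p*)·84.8106)/1.03=59.8076; Δ=(57.8382−84.8106)/(68.3718−41.3994)=-1.0000; B=V−Δ·S=122.5340
Node (2,1) S=103.5936: V=(p*·13.2930+(1−p*)·57.8382)/1.03=18.9404; Δ=(13.2930−57.8382)/(112.9170−68.3718)=-1.0000; B=V−Δ·S=122.5340
Node (2,2) S=171.0864: V=(p*·0.0000+(1−p*)·13.2930)/1.03=1.8008; Δ=(0.0000−13.2930)/(186.4842−112.9170)=-0.1807; B=V−Δ·S=32.7147
Node (1,0) S=95.0400: V=(p*·18.9404+(1−p*)·59.8076)/1.03=23.9250; Δ=(18.9404−59.8076)/(103.5936−62.7264)=-1.0000; B=V−Δ·S=118.9650
Node (1,1) S=156.9600: V=(p*·1.8008+(1−p*)·18.9404)/1.03=4.0703; Δ=(1.8008−18.9404)/(171.0864−103.5936)=-0.2539; B=V−Δ·S=43.9297
Node (0,0) S=144.0000: V=(p*·4.0703+(1−p*)·23.9250)/1.03=6.6415; Δ=(4.0703−23.9250)/(156.9600−95.0400)=-0.3207; B=V−Δ·S=52.8153
Self-financing check: at every node Δ·S+B equals the discounted successor values.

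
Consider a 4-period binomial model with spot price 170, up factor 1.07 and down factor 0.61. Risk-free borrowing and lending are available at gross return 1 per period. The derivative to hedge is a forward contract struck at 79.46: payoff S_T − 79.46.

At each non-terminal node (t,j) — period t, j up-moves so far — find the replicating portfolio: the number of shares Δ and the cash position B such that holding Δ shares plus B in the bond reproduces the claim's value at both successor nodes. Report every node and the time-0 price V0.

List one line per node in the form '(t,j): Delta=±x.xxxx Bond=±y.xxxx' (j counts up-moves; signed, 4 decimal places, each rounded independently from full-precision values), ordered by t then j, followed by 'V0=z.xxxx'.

Under the risk-neutral measure, an up-move has probability p* = (R−d)/(u−d) = 0.8478 and values discount at R = 1.
Terminal values V(4,·): V(4,0)=-55.9221, V(4,1)=-38.1722, V(4,2)=-7.0371, V(4,3)=47.5770, V(4,4)=143.3753
Node (3,0) S=38.5868: V=(p*·-38.1722+(1−p*)·-55.9221)/1=-40.8732; Δ=(-38.1722−-55.9221)/(41.2878−23.5379)=1.0000; B=V−Δ·S=-79.4600
Node (3,1) S=67.6850: V=(p*·-7.0371+(1−p*)·-38.1722)/1=-11.7750; Δ=(-7.0371−-38.1722)/(72.4229−41.2878)=1.0000; B=V−Δ·S=-79.4600
Node (3,2) S=118.7261: V=(p*·47.5770+(1−p*)·-7.0371)/1=39.2661; Δ=(47.5770−-7.0371)/(127.0370−72.4229)=1.0000; B=V−Δ·S=-79.4600
Node (3,3) S=208.2573: V=(p*·143.3753+(1−p*)·47.5770)/1=128.7973; Δ=(143.3753−47.5770)/(222.8353−127.0370)=1.0000; B=V−Δ·S=-79.4600
Node (2,0) S=63.2570: V=(p*·-11.7750+(1−p*)·-40.8732)/1=-16.2030; Δ=(-11.7750−-40.8732)/(67.6850−38.5868)=1.0000; B=V−Δ·S=-79.4600
Node (2,1) S=110.9590: V=(p*·39.2661+(1−p*)·-11.7750)/1=31.4990; Δ=(39.2661−-11.7750)/(118.7261−67.6850)=1.0000; B=V−Δ·S=-79.4600
Node (2,2) S=194.6330: V=(p*·128.7973+(1−p*)·39.2661)/1=115.1730; Δ=(128.7973−39.2661)/(208.2573−118.7261)=1.0000; B=V−Δ·S=-79.4600
Node (1,0) S=103.7000: V=(p*·31.4990+(1−p*)·-16.2030)/1=24.2400; Δ=(31.4990−-16.2030)/(110.9590−63.2570)=1.0000; B=V−Δ·S=-79.4600
Node (1,1) S=181.9000: V=(p*·115.1730+(1−p*)·31.4990)/1=102.4400; Δ=(115.1730−31.4990)/(194.6330−110.9590)=1.0000; B=V−Δ·S=-79.4600
Node (0,0) S=170.0000: V=(p*·102.4400+(1−p*)·24.2400)/1=90.5400; Δ=(102.4400−24.2400)/(181.9000−103.7000)=1.0000; B=V−Δ·S=-79.4600
Check: Δ(0,0)·S0 + B(0,0) = 90.5400 = V0.

(0,0): Delta=1.0000 Bond=-79.4600
(1,0): Delta=1.0000 Bond=-79.4600
(1,1): Delta=1.0000 Bond=-79.4600
(2,0): Delta=1.0000 Bond=-79.4600
(2,1): Delta=1.0000 Bond=-79.4600
(2,2): Delta=1.0000 Bond=-79.4600
(3,0): Delta=1.0000 Bond=-79.4600
(3,1): Delta=1.0000 Bond=-79.4600
(3,2): Delta=1.0000 Bond=-79.4600
(3,3): Delta=1.0000 Bond=-79.4600
V0=90.5400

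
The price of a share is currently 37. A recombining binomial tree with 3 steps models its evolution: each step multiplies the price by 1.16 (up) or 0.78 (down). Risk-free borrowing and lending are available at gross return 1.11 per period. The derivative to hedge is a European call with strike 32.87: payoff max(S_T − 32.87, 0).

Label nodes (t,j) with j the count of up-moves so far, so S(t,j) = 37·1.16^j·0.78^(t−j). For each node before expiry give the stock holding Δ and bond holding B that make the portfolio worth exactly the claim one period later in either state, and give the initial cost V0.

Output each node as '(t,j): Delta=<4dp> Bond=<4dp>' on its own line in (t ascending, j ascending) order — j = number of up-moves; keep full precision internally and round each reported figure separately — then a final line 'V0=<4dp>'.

Under the risk-neutral measure, an up-move has probability p* = (R−d)/(u−d) = 0.8684 and values discount at R = 1.11.
Terminal values V(3,·): V(3,0)=0.0000, V(3,1)=0.0000, V(3,2)=5.9640, V(3,3)=24.8832
  t=2,j=0: stock 22.5108 → up 26.1125 (V=0.0000), down 17.5584 (V=0.0000). Price 0.0000; hedge Δ=0.0000, bond B=0.0000.
  t=2,j=1: stock 33.4776 → up 38.8340 (V=5.9640), down 26.1125 (V=0.0000). Price 4.6660; hedge Δ=0.4688, bond B=-11.0288.
  t=2,j=2: stock 49.7872 → up 57.7532 (V=24.8832), down 38.8340 (V=5.9640). Price 20.1746; hedge Δ=1.0000, bond B=-29.6126.
  t=1,j=0: stock 28.8600 → up 33.4776 (V=4.6660), down 22.5108 (V=0.0000). Price 3.6505; hedge Δ=0.4255, bond B=-8.6285.
  t=1,j=1: stock 42.9200 → up 49.7872 (V=20.1746), down 33.4776 (V=4.6660). Price 16.3369; hedge Δ=0.9509, bond B=-24.4751.
  t=0,j=0: stock 37.0000 → up 42.9200 (V=16.3369), down 28.8600 (V=3.6505). Price 13.2141; hedge Δ=0.9023, bond B=-20.1712.
Check: Δ(0,0)·S0 + B(0,0) = 13.2141 = V0.

(0,0): Delta=0.9023 Bond=-20.1712
(1,0): Delta=0.4255 Bond=-8.6285
(1,1): Delta=0.9509 Bond=-24.4751
(2,0): Delta=0.0000 Bond=0.0000
(2,1): Delta=0.4688 Bond=-11.0288
(2,2): Delta=1.0000 Bond=-29.6126
V0=13.2141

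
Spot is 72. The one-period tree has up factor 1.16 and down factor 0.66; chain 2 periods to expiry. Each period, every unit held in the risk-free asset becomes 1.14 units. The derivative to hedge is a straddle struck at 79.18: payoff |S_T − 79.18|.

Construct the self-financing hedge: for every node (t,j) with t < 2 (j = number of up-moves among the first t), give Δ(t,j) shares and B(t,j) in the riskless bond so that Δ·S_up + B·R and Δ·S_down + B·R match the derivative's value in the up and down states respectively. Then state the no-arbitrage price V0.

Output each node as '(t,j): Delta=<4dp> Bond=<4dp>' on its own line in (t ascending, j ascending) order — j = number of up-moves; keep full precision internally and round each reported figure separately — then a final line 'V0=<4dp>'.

(0,0): Delta=-0.1718 Bond=26.4027
(1,0): Delta=-1.0000 Bond=69.4561
(1,1): Delta=-0.1521 Bond=28.4593
V0=14.0346

Since d<R<u, set p* = (R−d)/(u−d) = 0.9600; price each node as the discounted p*-expectation of its children.
Terminal values V(2,·): V(2,0)=47.8168, V(2,1)=24.0568, V(2,2)=17.7032
  t=1,j=0: stock 47.5200 → up 55.1232 (V=24.0568), down 31.3632 (V=47.8168). Price 21.9361; hedge Δ=-1.0000, bond B=69.4561.
  t=1,j=1: stock 83.5200 → up 96.8832 (V=17.7032), down 55.1232 (V=24.0568). Price 15.7521; hedge Δ=-0.1521, bond B=28.4593.
  t=0,j=0: stock 72.0000 → up 83.5200 (V=15.7521), down 47.5200 (V=21.9361). Price 14.0346; hedge Δ=-0.1718, bond B=26.4027.
The time-0 hedge costs 14.0346, which is the no-arbitrage price.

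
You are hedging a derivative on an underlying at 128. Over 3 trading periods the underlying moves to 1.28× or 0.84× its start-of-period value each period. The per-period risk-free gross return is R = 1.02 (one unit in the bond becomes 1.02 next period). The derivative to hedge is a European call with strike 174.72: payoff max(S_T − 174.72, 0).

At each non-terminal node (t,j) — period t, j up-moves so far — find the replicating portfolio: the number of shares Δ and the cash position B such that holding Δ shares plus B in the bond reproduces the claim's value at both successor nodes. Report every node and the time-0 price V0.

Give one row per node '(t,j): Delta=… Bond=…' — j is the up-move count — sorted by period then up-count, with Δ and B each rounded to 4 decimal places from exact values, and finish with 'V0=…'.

Since d<R<u, set p* = (R−d)/(u−d) = 0.4091; price each node as the discounted p*-expectation of its children.
Terminal values V(3,·): V(3,0)=0.0000, V(3,1)=0.0000, V(3,2)=1.4408, V(3,3)=93.7155
  t=2,j=0: stock 90.3168 → up 115.6055 (V=0.0000), down 75.8661 (V=0.0000). Price 0.0000; hedge Δ=0.0000, bond B=0.0000.
  t=2,j=1: stock 137.6256 → up 176.1608 (V=1.4408), down 115.6055 (V=0.0000). Price 0.5778; hedge Δ=0.0238, bond B=-2.6966.
  t=2,j=2: stock 209.7152 → up 268.4355 (V=93.7155), down 176.1608 (V=1.4408). Price 38.4211; hedge Δ=1.0000, bond B=-171.2941.
  t=1,j=0: stock 107.5200 → up 137.6256 (V=0.5778), down 90.3168 (V=0.0000). Price 0.2318; hedge Δ=0.0122, bond B=-1.0815.
  t=1,j=1: stock 163.8400 → up 209.7152 (V=38.4211), down 137.6256 (V=0.5778). Price 15.7443; hedge Δ=0.5249, bond B=-70.2631.
  t=0,j=0: stock 128.0000 → up 163.8400 (V=15.7443), down 107.5200 (V=0.2318). Price 6.4488; hedge Δ=0.2754, bond B=-28.8069.
The time-0 hedge costs 6.4488, which is the no-arbitrage price.

(0,0): Delta=0.2754 Bond=-28.8069
(1,0): Delta=0.0122 Bond=-1.0815
(1,1): Delta=0.5249 Bond=-70.2631
(2,0): Delta=0.0000 Bond=0.0000
(2,1): Delta=0.0238 Bond=-2.6966
(2,2): Delta=1.0000 Bond=-171.2941
V0=6.4488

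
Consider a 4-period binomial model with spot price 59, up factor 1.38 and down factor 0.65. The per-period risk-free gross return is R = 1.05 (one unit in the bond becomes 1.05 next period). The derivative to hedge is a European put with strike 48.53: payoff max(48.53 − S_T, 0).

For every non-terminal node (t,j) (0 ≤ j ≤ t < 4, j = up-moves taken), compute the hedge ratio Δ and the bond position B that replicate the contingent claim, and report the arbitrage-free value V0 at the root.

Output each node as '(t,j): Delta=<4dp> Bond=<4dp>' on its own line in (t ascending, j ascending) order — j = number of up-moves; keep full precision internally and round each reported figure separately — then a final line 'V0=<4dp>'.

(0,0): Delta=-0.1997 Bond=17.7703
(1,0): Delta=-0.4917 Bond=29.8540
(1,1): Delta=-0.0863 Bond=9.4229
(2,0): Delta=-1.0000 Bond=44.0181
(2,1): Delta=-0.2941 Bond=20.8927
(2,2): Delta=-0.0056 Bond=0.8201
(3,0): Delta=-1.0000 Bond=46.2190
(3,1): Delta=-1.0000 Bond=46.2190
(3,2): Delta=-0.0198 Bond=1.9049
(3,3): Delta=0.0000 Bond=0.0000
V0=5.9852

Under the risk-neutral measure, an up-move has probability p* = (R−d)/(u−d) = 0.5479 and values discount at R = 1.05.
Terminal payoffs: V(4,0)=37.9981, V(4,1)=26.1700, V(4,2)=1.0581, V(4,3)=0.0000, V(4,4)=0.0000
Node (3,0) S=16.2029: V=(p*·26.1700+(1−p*)·37.9981)/1.05=30.0162; Δ=(26.1700−37.9981)/(22.3600−10.5319)=-1.0000; B=V−Δ·S=46.2190
Node (3,1) S=34.3999: V=(p*·1.0581+(1−p*)·26.1700)/1.05=11.8191; Δ=(1.0581−26.1700)/(47.4719−22.3600)=-1.0000; B=V−Δ·S=46.2190
Node (3,2) S=73.0337: V=(p*·0.0000+(1−p*)·1.0581)/1.05=0.4555; Δ=(0.0000−1.0581)/(100.7866−47.4719)=-0.0198; B=V−Δ·S=1.9049
Node (3,3) S=155.0562: V=(p*·0.0000+(1−p*)·0.0000)/1.05=0.0000; Δ=(0.0000−0.0000)/(213.9776−100.7866)=0.0000; B=V−Δ·S=0.0000
Node (2,0) S=24.9275: V=(p*·11.8191+(1−p*)·30.0162)/1.05=19.0906; Δ=(11.8191−30.0162)/(34.3999−16.2029)=-1.0000; B=V−Δ·S=44.0181
Node (2,1) S=52.9230: V=(p*·0.4555+(1−p*)·11.8191)/1.05=5.3262; Δ=(0.4555−11.8191)/(73.0337−34.3999)=-0.2941; B=V−Δ·S=20.8927
Node (2,2) S=112.3596: V=(p*·0.0000+(1−p*)·0.4555)/1.05=0.1961; Δ=(0.0000−0.4555)/(155.0562−73.0337)=-0.0056; B=V−Δ·S=0.8201
Node (1,0) S=38.3500: V=(p*·5.3262+(1−p*)·19.0906)/1.05=10.9985; Δ=(5.3262−19.0906)/(52.9230−24.9275)=-0.4917; B=V−Δ·S=29.8540
Node (1,1) S=81.4200: V=(p*·0.1961+(1−p*)·5.3262)/1.05=2.3954; Δ=(0.1961−5.3262)/(112.3596−52.9230)=-0.0863; B=V−Δ·S=9.4229
Node (0,0) S=59.0000: V=(p*·2.3954+(1−p*)·10.9985)/1.05=5.9852; Δ=(2.3954−10.9985)/(81.4200−38.3500)=-0.1997; B=V−Δ·S=17.7703
Root portfolio cost Δ·59+B reproduces V0=5.9852.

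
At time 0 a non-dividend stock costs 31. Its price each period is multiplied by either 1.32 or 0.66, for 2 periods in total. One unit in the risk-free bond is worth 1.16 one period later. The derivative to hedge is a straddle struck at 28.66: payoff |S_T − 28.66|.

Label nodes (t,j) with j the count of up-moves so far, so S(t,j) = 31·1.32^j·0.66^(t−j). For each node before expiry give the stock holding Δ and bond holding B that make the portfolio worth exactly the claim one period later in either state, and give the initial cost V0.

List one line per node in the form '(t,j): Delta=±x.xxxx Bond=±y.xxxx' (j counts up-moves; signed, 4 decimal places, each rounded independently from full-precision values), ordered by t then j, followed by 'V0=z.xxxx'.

(0,0): Delta=0.6186 Bond=-7.2501
(1,0): Delta=-1.0000 Bond=24.7069
(1,1): Delta=0.8776 Bond=-19.0076
V0=11.9272

Since d<R<u, set p* = (R−d)/(u−d) = 0.7576; price each node as the discounted p*-expectation of its children.
Terminal payoffs: V(2,0)=15.1564, V(2,1)=1.6528, V(2,2)=25.3544
  t=1,j=0: stock 20.4600 → up 27.0072 (V=1.6528), down 13.5036 (V=15.1564). Price 4.2469; hedge Δ=-1.0000, bond B=24.7069.
  t=1,j=1: stock 40.9200 → up 54.0144 (V=25.3544), down 27.0072 (V=1.6528). Price 16.9039; hedge Δ=0.8776, bond B=-19.0076.
  t=0,j=0: stock 31.0000 → up 40.9200 (V=16.9039), down 20.4600 (V=4.2469). Price 11.9272; hedge Δ=0.6186, bond B=-7.2501.
Check: Δ(0,0)·S0 + B(0,0) = 11.9272 = V0.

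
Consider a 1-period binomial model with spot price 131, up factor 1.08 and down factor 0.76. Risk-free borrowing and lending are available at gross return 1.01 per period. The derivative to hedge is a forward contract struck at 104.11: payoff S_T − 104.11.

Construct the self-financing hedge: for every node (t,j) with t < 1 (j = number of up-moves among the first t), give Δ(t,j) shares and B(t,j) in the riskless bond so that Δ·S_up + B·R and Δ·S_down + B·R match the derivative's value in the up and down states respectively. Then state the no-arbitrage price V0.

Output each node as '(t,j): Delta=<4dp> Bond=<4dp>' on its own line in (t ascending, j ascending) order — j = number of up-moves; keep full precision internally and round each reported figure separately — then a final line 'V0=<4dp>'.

Risk-neutral probability p* = (R−d)/(u−d) = (1.01−0.76)/(1.08−0.76) = 0.7812.
At expiry t=1: V(1,0)=-4.5500, V(1,1)=37.3700
(0,0): S=131.0000. Δ = (V_up−V_dn)/(S_up−S_dn) = (37.3700−-4.5500)/(141.4800−99.5600) = 1.0000. V = [p*·37.3700 + (1−p*)·-4.5500]/1.01 = 27.9208. B = V − Δ·S = -103.0792.
Root portfolio cost Δ·131+B reproduces V0=27.9208.

(0,0): Delta=1.0000 Bond=-103.0792
V0=27.9208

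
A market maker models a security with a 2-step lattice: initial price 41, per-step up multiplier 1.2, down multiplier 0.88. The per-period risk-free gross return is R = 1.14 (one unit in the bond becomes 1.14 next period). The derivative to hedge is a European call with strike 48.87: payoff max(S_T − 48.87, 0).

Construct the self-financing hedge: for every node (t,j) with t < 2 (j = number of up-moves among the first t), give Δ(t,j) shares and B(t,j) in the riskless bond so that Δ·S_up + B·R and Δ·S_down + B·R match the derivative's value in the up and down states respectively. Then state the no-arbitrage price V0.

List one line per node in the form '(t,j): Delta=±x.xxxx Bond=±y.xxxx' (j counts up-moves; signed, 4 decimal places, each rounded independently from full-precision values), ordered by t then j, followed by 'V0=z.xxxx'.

Risk-neutral probability p* = (R−d)/(u−d) = (1.14−0.88)/(1.2−0.88) = 0.8125.
Payoff layer (t=2): V(2,0)=0.0000, V(2,1)=0.0000, V(2,2)=10.1700
(1,0): S=36.0800. Δ = (V_up−V_dn)/(S_up−S_dn) = (0.0000−0.0000)/(43.2960−31.7504) = 0.0000. V = [p*·0.0000 + (1−p*)·0.0000]/1.14 = 0.0000. B = V − Δ·S = 0.0000.
(1,1): S=49.2000. Δ = (V_up−V_dn)/(S_up−S_dn) = (10.1700−0.0000)/(59.0400−43.2960) = 0.6460. V = [p*·10.1700 + (1−p*)·0.0000]/1.14 = 7.2484. B = V − Δ·S = -24.5329.
(0,0): S=41.0000. Δ = (V_up−V_dn)/(S_up−S_dn) = (7.2484−0.0000)/(49.2000−36.0800) = 0.5525. V = [p*·7.2484 + (1−p*)·0.0000]/1.14 = 5.1660. B = V − Δ·S = -17.4851.
Each (Δ,B) replicates both successor values, so the strategy is self-financing and V0 is arbitrage-free.

(0,0): Delta=0.5525 Bond=-17.4851
(1,0): Delta=0.0000 Bond=0.0000
(1,1): Delta=0.6460 Bond=-24.5329
V0=5.1660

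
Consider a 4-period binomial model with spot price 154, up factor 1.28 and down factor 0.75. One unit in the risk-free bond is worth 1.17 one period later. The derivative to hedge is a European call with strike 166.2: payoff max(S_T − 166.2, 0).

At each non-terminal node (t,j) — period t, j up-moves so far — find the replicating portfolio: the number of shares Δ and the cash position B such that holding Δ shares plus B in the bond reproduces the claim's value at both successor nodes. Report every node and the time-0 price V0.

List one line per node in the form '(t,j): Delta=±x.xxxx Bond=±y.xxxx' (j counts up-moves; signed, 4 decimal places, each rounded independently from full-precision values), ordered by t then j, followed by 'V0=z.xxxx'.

No-arbitrage ⇒ martingale measure with p* = (R−d)/(u−d) = 0.7925.
Payoff layer (t=4): V(4,0)=0.0000, V(4,1)=0.0000, V(4,2)=0.0000, V(4,3)=76.0211, V(4,4)=247.1906
  t=3,j=0: stock 64.9688 → up 83.1600 (V=0.0000), down 48.7266 (V=0.0000). Price 0.0000; hedge Δ=0.0000, bond B=0.0000.
  t=3,j=1: stock 110.8800 → up 141.9264 (V=0.0000), down 83.1600 (V=0.0000). Price 0.0000; hedge Δ=0.0000, bond B=0.0000.
  t=3,j=2: stock 189.2352 → up 242.2211 (V=76.0211), down 141.9264 (V=0.0000). Price 51.4898; hedge Δ=0.7580, bond B=-91.9461.
  t=3,j=3: stock 322.9614 → up 413.3906 (V=247.1906), down 242.2211 (V=76.0211). Price 180.9101; hedge Δ=1.0000, bond B=-142.0513.
  t=2,j=0: stock 86.6250 → up 110.8800 (V=0.0000), down 64.9688 (V=0.0000). Price 0.0000; hedge Δ=0.0000, bond B=0.0000.
  t=2,j=1: stock 147.8400 → up 189.2352 (V=51.4898), down 110.8800 (V=0.0000). Price 34.8746; hedge Δ=0.6571, bond B=-62.2760.
  t=2,j=2: stock 252.3136 → up 322.9614 (V=180.9101), down 189.2352 (V=51.4898). Price 131.6661; hedge Δ=0.9678, bond B=-112.5232.
  t=1,j=0: stock 115.5000 → up 147.8400 (V=34.8746), down 86.6250 (V=0.0000). Price 23.6209; hedge Δ=0.5697, bond B=-42.1802.
  t=1,j=1: stock 197.1200 → up 252.3136 (V=131.6661), down 147.8400 (V=34.8746). Price 95.3652; hedge Δ=0.9265, bond B=-87.2603.
  t=0,j=0: stock 154.0000 → up 197.1200 (V=95.3652), down 115.5000 (V=23.6209). Price 68.7819; hedge Δ=0.8790, bond B=-66.5846.
Self-financing check: at every node Δ·S+B equals the discounted successor values.

(0,0): Delta=0.8790 Bond=-66.5846
(1,0): Delta=0.5697 Bond=-42.1802
(1,1): Delta=0.9265 Bond=-87.2603
(2,0): Delta=0.0000 Bond=0.0000
(2,1): Delta=0.6571 Bond=-62.2760
(2,2): Delta=0.9678 Bond=-112.5232
(3,0): Delta=0.0000 Bond=0.0000
(3,1): Delta=0.0000 Bond=0.0000
(3,2): Delta=0.7580 Bond=-91.9461
(3,3): Delta=1.0000 Bond=-142.0513
V0=68.7819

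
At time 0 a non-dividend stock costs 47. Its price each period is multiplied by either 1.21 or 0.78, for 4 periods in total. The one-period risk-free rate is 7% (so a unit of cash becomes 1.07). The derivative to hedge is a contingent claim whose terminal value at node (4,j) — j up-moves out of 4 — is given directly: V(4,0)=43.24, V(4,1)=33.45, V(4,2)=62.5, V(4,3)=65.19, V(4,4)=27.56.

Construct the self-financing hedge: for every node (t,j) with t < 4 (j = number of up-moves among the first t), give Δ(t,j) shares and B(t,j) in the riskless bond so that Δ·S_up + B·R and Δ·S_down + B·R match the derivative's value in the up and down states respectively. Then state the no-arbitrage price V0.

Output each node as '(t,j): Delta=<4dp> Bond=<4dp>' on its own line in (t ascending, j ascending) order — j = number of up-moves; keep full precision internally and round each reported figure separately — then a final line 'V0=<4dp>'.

Risk-neutral probability p* = (R−d)/(u−d) = (1.07−0.78)/(1.21−0.78) = 0.6744.
Terminal values V(4,·): V(4,0)=43.2400, V(4,1)=33.4500, V(4,2)=62.5000, V(4,3)=65.1900, V(4,4)=27.5600
  t=3,j=0: stock 22.3039 → up 26.9878 (V=33.4500), down 17.3971 (V=43.2400). Price 34.2406; hedge Δ=-1.0208, bond B=57.0080.
  t=3,j=1: stock 34.5997 → up 41.8656 (V=62.5000), down 26.9878 (V=33.4500). Price 49.5718; hedge Δ=1.9526, bond B=-17.9863.
  t=3,j=2: stock 53.6739 → up 64.9454 (V=65.1900), down 41.8656 (V=62.5000). Price 60.1067; hedge Δ=0.1166, bond B=53.8509.
  t=3,j=3: stock 83.2634 → up 100.7487 (V=27.5600), down 64.9454 (V=65.1900). Price 37.2071; hedge Δ=-1.0510, bond B=124.7188.
  t=2,j=0: stock 28.5948 → up 34.5997 (V=49.5718), down 22.3039 (V=34.2406). Price 41.6638; hedge Δ=1.2469, bond B=6.0098.
  t=2,j=1: stock 44.3586 → up 53.6739 (V=60.1067), down 34.5997 (V=49.5718). Price 52.9689; hedge Δ=0.5523, bond B=28.4692.
  t=2,j=2: stock 68.8127 → up 83.2634 (V=37.2071), down 53.6739 (V=60.1067). Price 41.7409; hedge Δ=-0.7739, bond B=94.9958.
  t=1,j=0: stock 36.6600 → up 44.3586 (V=52.9689), down 28.5948 (V=41.6638). Price 46.0637; hedge Δ=0.7172, bond B=19.7727.
  t=1,j=1: stock 56.8700 → up 68.8127 (V=41.7409), down 44.3586 (V=52.9689). Price 42.4267; hedge Δ=-0.4591, bond B=68.5383.
  t=0,j=0: stock 47.0000 → up 56.8700 (V=42.4267), down 36.6600 (V=46.0637). Price 40.7578; hedge Δ=-0.1800, bond B=49.2160.
Root portfolio cost Δ·47+B reproduces V0=40.7578.

(0,0): Delta=-0.1800 Bond=49.2160
(1,0): Delta=0.7172 Bond=19.7727
(1,1): Delta=-0.4591 Bond=68.5383
(2,0): Delta=1.2469 Bond=6.0098
(2,1): Delta=0.5523 Bond=28.4692
(2,2): Delta=-0.7739 Bond=94.9958
(3,0): Delta=-1.0208 Bond=57.0080
(3,1): Delta=1.9526 Bond=-17.9863
(3,2): Delta=0.1166 Bond=53.8509
(3,3): Delta=-1.0510 Bond=124.7188
V0=40.7578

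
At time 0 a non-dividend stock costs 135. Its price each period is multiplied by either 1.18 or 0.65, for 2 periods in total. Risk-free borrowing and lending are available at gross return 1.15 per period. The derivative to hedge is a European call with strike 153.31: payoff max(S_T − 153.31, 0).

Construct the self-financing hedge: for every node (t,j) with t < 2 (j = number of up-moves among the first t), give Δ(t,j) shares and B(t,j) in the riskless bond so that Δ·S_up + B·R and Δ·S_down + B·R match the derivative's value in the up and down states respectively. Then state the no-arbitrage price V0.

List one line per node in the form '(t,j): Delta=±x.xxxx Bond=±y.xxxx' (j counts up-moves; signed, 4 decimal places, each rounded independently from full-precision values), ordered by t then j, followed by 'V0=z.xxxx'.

(0,0): Delta=0.3974 Bond=-30.3260
(1,0): Delta=0.0000 Bond=0.0000
(1,1): Delta=0.4106 Bond=-36.9674
V0=23.3277

Risk-neutral probability p* = (R−d)/(u−d) = (1.15−0.65)/(1.18−0.65) = 0.9434.
At expiry t=2: V(2,0)=0.0000, V(2,1)=0.0000, V(2,2)=34.6640
Node (1,0) S=87.7500: V=(p*·0.0000+(1−p*)·0.0000)/1.15=0.0000; Δ=(0.0000−0.0000)/(103.5450−57.0375)=0.0000; B=V−Δ·S=0.0000
Node (1,1) S=159.3000: V=(p*·34.6640+(1−p*)·0.0000)/1.15=28.4364; Δ=(34.6640−0.0000)/(187.9740−103.5450)=0.4106; B=V−Δ·S=-36.9674
Node (0,0) S=135.0000: V=(p*·28.4364+(1−p*)·0.0000)/1.15=23.3277; Δ=(28.4364−0.0000)/(159.3000−87.7500)=0.3974; B=V−Δ·S=-30.3260
Check: Δ(0,0)·S0 + B(0,0) = 23.3277 = V0.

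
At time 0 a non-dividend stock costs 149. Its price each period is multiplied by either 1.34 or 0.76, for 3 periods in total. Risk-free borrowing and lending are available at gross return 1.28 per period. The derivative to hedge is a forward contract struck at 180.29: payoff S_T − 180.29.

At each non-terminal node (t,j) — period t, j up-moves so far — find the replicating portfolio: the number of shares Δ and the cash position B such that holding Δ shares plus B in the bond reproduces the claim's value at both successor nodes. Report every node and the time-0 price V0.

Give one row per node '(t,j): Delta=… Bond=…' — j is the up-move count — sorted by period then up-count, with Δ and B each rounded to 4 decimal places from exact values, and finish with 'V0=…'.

Since d<R<u, set p* = (R−d)/(u−d) = 0.8966; price each node as the discounted p*-expectation of its children.
Terminal payoffs: V(3,0)=-114.8826, V(3,1)=-64.9664, V(3,2)=23.0437, V(3,3)=178.2195
  t=2,j=0: stock 86.0624 → up 115.3236 (V=-64.9664), down 65.4074 (V=-114.8826). Price -54.7892; hedge Δ=1.0000, bond B=-140.8516.
  t=2,j=1: stock 151.7416 → up 203.3337 (V=23.0437), down 115.3236 (V=-64.9664). Price 10.8900; hedge Δ=1.0000, bond B=-140.8516.
  t=2,j=2: stock 267.5444 → up 358.5095 (V=178.2195), down 203.3337 (V=23.0437). Price 126.6928; hedge Δ=1.0000, bond B=-140.8516.
  t=1,j=0: stock 113.2400 → up 151.7416 (V=10.8900), down 86.0624 (V=-54.7892). Price 3.1997; hedge Δ=1.0000, bond B=-110.0403.
  t=1,j=1: stock 199.6600 → up 267.5444 (V=126.6928), down 151.7416 (V=10.8900). Price 89.6197; hedge Δ=1.0000, bond B=-110.0403.
  t=0,j=0: stock 149.0000 → up 199.6600 (V=89.6197), down 113.2400 (V=3.1997). Price 63.0310; hedge Δ=1.0000, bond B=-85.9690.
Each (Δ,B) replicates both successor values, so the strategy is self-financing and V0 is arbitrage-free.

(0,0): Delta=1.0000 Bond=-85.9690
(1,0): Delta=1.0000 Bond=-110.0403
(1,1): Delta=1.0000 Bond=-110.0403
(2,0): Delta=1.0000 Bond=-140.8516
(2,1): Delta=1.0000 Bond=-140.8516
(2,2): Delta=1.0000 Bond=-140.8516
V0=63.0310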